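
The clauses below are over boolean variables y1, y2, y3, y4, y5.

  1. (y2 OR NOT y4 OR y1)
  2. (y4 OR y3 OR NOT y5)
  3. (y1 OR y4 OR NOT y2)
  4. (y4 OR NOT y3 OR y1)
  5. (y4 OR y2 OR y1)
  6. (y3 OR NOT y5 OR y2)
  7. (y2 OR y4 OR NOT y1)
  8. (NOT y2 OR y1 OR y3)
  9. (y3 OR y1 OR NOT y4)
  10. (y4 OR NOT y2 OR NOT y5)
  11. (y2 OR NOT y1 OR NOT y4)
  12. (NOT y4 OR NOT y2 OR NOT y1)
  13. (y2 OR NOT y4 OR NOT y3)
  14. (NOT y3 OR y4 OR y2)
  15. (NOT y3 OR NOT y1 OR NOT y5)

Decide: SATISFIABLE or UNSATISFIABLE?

Pure literal: y5 appears only negated; assign y5 = False.
Set y1 = True and propagate.
The remaining clauses are satisfied by y2 = True, y3 = True, y4 = False.
So y1=1, y2=1, y3=1, y4=0, y5=0 is a satisfying assignment.

SATISFIABLE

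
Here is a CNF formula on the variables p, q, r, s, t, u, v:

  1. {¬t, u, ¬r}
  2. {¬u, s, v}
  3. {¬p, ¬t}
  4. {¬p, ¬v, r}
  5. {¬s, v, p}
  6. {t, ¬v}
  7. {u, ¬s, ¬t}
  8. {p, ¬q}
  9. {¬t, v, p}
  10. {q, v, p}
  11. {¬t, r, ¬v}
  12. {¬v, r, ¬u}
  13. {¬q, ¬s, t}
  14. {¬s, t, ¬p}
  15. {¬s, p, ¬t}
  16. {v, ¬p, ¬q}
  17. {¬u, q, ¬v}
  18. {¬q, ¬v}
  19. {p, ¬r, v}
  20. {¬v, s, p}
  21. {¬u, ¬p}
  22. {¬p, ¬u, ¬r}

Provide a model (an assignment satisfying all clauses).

p=T  q=F  r=F  s=F  t=F  u=F  v=F

Try p = True.
  then t is forced to False.
  then v is forced to False.
  then s is forced to False.
  then u is forced to False.
  then q is forced to False.
r is now unconstrained; take r = False.
Every clause has at least one true literal under this assignment.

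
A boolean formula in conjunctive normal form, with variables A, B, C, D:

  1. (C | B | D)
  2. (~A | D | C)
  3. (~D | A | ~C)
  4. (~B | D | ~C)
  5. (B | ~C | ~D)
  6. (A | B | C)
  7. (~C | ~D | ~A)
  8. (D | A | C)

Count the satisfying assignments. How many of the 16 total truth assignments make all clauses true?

5

Satisfying assignments:
  A=F B=F C=T D=F
  A=F B=T C=F D=T
  A=T B=F C=F D=T
  A=T B=F C=T D=F
  A=T B=T C=F D=T
That's 5 in total.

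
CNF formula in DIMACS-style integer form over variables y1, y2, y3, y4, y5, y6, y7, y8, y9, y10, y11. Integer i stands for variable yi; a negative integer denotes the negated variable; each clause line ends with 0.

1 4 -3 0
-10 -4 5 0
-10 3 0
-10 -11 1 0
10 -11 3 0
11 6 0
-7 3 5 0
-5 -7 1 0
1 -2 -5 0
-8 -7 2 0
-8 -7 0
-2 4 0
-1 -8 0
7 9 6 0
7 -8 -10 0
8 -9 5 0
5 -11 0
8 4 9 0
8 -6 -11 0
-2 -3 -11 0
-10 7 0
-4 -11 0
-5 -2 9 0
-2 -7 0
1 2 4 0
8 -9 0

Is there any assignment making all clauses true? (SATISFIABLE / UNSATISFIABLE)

SATISFIABLE

Branch on y1: take y1 = False.
Branch on y2: take y2 = False.
  then y4 is forced to True.
  then y11 is forced to False.
  then y6 is forced to True.
Set y3 = False and propagate.
  then y10 is forced to False.
The remaining clauses are satisfied by y5 = False, y7 = False, y8 = False, y9 = False.
So y1=False  y2=False  y3=False  y4=True  y5=False  y6=True  y7=False  y8=False  y9=False  y10=False  y11=False is a satisfying assignment.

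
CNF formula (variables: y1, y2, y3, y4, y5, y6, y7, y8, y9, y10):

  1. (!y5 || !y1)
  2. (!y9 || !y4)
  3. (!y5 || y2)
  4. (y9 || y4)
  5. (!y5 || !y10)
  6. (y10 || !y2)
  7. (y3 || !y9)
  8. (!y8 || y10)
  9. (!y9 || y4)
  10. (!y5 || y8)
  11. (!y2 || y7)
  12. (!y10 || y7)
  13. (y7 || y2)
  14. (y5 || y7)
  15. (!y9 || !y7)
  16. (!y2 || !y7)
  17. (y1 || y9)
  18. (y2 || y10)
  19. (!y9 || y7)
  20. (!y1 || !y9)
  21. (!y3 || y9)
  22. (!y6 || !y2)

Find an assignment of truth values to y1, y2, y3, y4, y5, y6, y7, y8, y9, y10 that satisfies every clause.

y1 = T  y2 = F  y3 = F  y4 = T  y5 = F  y6 = T  y7 = T  y8 = T  y9 = F  y10 = T

Check each clause:
  1. (!y1 || !y5) — !y5 is true.
  2. (!y4 || !y9) — !y9 is true.
  3. (y2 || !y5) — !y5 is true.
  4. (y9 || y4) — y4 is true.
  5. (!y10 || !y5) — !y5 is true.
  6. (!y2 || y10) — y10 is true.
  7. (y3 || !y9) — !y9 is true.
  8. (!y8 || y10) — y10 is true.
  9. (!y9 || y4) — y4 is true.
  10. (!y5 || y8) — y8 is true.
  11. (!y2 || y7) — !y2 is true.
  12. (!y10 || y7) — y7 is true.
  13. (y2 || y7) — y7 is true.
  14. (y7 || y5) — y7 is true.
  15. (!y7 || !y9) — !y9 is true.
  16. (!y7 || !y2) — !y2 is true.
  17. (y1 || y9) — y1 is true.
  18. (y2 || y10) — y10 is true.
  19. (y7 || !y9) — !y9 is true.
  20. (!y1 || !y9) — !y9 is true.
  21. (!y3 || y9) — !y3 is true.
  22. (!y6 || !y2) — !y2 is true.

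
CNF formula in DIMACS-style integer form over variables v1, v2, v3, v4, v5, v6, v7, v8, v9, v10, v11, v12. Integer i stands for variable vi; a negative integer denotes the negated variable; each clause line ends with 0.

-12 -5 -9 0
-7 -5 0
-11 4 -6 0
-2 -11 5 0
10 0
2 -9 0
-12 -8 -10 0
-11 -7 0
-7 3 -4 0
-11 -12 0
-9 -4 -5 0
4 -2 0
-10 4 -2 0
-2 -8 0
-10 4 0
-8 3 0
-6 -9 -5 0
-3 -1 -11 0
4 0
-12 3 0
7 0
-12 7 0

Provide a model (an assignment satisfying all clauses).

v1=False, v2=False, v3=True, v4=True, v5=False, v6=False, v7=True, v8=True, v9=False, v10=True, v11=False, v12=False

Unit propagation: (v10) forces v10 = True.
The clause (v4) is unit: v4 must be True.
(v7) is a unit clause, so v7 = True.
The clause (NOT v5) is unit: v5 must be False.
(NOT v11) is a unit clause, so v11 = False.
The clause (v3) is unit: v3 must be True.
Pure literal: v9 appears only negated; assign v9 = False.
Pure literal: v12 appears only negated; assign v12 = False.
Branch on v2: take v2 = False.
v1, v6, v8 are now unconstrained; take v1 = False, v6 = False, v8 = True.
Every clause has at least one true literal under this assignment.
Check each clause:
  1. (NOT v5 OR NOT v12 OR NOT v9) — NOT v5 is true.
  2. (NOT v7 OR NOT v5) — NOT v5 is true.
  3. (NOT v11 OR NOT v6 OR v4) — NOT v6 is true.
  4. (NOT v11 OR NOT v2 OR v5) — NOT v11 is true.
  5. (v10) — v10 is true.
  6. (v2 OR NOT v9) — NOT v9 is true.
  7. (NOT v12 OR NOT v8 OR NOT v10) — NOT v12 is true.
  8. (NOT v7 OR NOT v11) — NOT v11 is true.
  9. (v3 OR NOT v7 OR NOT v4) — v3 is true.
  10. (NOT v11 OR NOT v12) — NOT v12 is true.
  11. (NOT v9 OR NOT v5 OR NOT v4) — NOT v5 is true.
  12. (NOT v2 OR v4) — v4 is true.
  13. (NOT v2 OR NOT v10 OR v4) — v4 is true.
  14. (NOT v8 OR NOT v2) — NOT v2 is true.
  15. (NOT v10 OR v4) — v4 is true.
  16. (NOT v8 OR v3) — v3 is true.
  17. (NOT v9 OR NOT v6 OR NOT v5) — NOT v6 is true.
  18. (NOT v3 OR NOT v1 OR NOT v11) — NOT v11 is true.
  19. (v4) — v4 is true.
  20. (NOT v12 OR v3) — v3 is true.
  21. (v7) — v7 is true.
  22. (v7 OR NOT v12) — NOT v12 is true.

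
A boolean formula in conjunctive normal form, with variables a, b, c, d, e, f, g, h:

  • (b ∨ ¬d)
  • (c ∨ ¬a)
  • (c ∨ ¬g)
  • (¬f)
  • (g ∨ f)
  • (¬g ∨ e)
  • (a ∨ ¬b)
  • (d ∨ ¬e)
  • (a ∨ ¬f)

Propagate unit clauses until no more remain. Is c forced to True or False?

True

Unit clause (¬f) sets f = False.
In (f ∨ g), f is now false; g must hold, so g = True.
In (¬g ∨ c), ¬g is now false; c must hold, so c = True.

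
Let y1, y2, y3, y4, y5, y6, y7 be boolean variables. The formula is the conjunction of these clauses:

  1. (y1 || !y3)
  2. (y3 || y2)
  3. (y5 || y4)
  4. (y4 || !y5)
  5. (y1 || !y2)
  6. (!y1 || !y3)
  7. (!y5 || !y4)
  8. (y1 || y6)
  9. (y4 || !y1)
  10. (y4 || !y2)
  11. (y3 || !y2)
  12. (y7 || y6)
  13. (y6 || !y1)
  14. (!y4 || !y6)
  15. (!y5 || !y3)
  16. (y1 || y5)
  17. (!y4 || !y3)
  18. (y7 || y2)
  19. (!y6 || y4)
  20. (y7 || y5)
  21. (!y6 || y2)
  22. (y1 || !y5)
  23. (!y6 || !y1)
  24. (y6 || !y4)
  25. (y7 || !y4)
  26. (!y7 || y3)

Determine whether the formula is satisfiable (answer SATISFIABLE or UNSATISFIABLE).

y4 = True:
  propagation gives y5=False, y6=False; an empty clause results — contradiction.
y4 = False:
  propagation gives y5=True; an empty clause results — contradiction.
Every branch closes, so no satisfying assignment exists.

UNSATISFIABLE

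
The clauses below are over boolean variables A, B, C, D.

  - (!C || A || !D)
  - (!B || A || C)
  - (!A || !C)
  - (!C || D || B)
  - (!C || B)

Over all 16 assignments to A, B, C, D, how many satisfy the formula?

7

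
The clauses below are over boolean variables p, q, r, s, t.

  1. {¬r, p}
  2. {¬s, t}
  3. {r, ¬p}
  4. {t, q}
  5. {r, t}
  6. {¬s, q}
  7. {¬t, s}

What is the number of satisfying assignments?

Satisfying assignments:
  p=F q=T r=F s=T t=T
  p=T q=T r=T s=F t=F
  p=T q=T r=T s=T t=T
Count: 3.

3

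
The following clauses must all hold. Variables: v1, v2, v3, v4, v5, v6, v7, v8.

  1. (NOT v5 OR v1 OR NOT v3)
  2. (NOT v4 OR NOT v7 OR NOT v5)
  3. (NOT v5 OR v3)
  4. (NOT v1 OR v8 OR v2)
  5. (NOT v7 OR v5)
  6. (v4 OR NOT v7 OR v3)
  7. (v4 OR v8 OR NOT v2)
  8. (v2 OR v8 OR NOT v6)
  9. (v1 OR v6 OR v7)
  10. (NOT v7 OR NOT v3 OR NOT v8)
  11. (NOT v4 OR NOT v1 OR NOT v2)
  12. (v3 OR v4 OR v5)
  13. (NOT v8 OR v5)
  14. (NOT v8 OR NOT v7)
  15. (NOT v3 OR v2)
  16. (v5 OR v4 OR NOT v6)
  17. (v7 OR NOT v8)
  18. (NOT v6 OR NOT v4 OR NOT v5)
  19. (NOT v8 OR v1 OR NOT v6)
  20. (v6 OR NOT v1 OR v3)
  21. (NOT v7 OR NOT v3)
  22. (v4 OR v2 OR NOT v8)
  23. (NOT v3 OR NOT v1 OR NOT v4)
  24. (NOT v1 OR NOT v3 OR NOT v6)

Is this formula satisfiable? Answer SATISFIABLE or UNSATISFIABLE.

Branch on v1: take v1 = False.
Branch on v2: take v2 = True.
Branch on v3: take v3 = False.
  then v5 is forced to False.
  then v7 is forced to False.
  then v6 is forced to True.
  then v4 is forced to True.
  then v8 is forced to False.
So v1 = F, v2 = T, v3 = F, v4 = T, v5 = F, v6 = T, v7 = F, v8 = F is a satisfying assignment.

SATISFIABLE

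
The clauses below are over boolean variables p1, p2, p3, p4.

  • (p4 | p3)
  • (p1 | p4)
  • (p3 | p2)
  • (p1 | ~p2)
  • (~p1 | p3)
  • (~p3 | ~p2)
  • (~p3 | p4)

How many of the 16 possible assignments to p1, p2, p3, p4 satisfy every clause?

2

The models are:
  p1=F p2=F p3=T p4=T
  p1=T p2=F p3=T p4=T
That's 2 in total.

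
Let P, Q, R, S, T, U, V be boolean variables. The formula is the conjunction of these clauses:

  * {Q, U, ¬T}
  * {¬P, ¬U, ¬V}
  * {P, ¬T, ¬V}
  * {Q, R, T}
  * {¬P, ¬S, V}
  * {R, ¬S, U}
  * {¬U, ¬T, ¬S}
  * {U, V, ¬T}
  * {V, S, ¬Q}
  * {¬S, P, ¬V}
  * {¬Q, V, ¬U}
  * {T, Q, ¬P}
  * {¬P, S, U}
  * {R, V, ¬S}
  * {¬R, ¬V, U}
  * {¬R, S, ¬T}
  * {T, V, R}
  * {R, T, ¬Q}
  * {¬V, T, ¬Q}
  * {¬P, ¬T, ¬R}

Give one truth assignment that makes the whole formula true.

P=F  Q=F  R=T  S=F  T=F  U=F  V=F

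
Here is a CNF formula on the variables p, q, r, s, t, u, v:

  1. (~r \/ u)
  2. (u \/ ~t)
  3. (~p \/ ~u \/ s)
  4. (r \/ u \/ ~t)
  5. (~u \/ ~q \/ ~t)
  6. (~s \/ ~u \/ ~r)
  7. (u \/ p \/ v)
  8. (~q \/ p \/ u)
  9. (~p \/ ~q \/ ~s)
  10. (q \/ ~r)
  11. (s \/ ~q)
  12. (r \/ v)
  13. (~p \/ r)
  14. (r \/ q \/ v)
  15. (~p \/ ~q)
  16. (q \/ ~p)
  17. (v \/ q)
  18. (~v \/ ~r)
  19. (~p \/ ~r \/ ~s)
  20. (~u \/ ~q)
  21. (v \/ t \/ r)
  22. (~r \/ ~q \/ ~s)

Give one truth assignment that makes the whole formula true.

Set p = False and propagate.
The remaining clauses are satisfied by q = False, r = False, s = False, t = False, u = True, v = True.

p = F, q = F, r = F, s = F, t = F, u = T, v = T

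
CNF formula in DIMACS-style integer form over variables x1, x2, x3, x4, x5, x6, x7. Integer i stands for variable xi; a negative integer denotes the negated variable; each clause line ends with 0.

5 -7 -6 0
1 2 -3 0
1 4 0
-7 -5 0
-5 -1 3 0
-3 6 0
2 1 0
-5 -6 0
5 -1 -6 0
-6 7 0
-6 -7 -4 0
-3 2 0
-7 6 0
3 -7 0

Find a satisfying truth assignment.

x1 = F, x2 = T, x3 = F, x4 = T, x5 = T, x6 = F, x7 = F

Check each clause:
  1. {¬x6, ¬x7, x5} — ¬x7 is true.
  2. {¬x3, x2, x1} — x2 is true.
  3. {x1, x4} — x4 is true.
  4. {¬x7, ¬x5} — ¬x7 is true.
  5. {x3, ¬x1, ¬x5} — ¬x1 is true.
  6. {x6, ¬x3} — ¬x3 is true.
  7. {x2, x1} — x2 is true.
  8. {¬x6, ¬x5} — ¬x6 is true.
  9. {¬x6, x5, ¬x1} — ¬x6 is true.
  10. {¬x6, x7} — ¬x6 is true.
  11. {¬x6, ¬x7, ¬x4} — ¬x7 is true.
  12. {x2, ¬x3} — x2 is true.
  13. {¬x7, x6} — ¬x7 is true.
  14. {x3, ¬x7} — ¬x7 is true.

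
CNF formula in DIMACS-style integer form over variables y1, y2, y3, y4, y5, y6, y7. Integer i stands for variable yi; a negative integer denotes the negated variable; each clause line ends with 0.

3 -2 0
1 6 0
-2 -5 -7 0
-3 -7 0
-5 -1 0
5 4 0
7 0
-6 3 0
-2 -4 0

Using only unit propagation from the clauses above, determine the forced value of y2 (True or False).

False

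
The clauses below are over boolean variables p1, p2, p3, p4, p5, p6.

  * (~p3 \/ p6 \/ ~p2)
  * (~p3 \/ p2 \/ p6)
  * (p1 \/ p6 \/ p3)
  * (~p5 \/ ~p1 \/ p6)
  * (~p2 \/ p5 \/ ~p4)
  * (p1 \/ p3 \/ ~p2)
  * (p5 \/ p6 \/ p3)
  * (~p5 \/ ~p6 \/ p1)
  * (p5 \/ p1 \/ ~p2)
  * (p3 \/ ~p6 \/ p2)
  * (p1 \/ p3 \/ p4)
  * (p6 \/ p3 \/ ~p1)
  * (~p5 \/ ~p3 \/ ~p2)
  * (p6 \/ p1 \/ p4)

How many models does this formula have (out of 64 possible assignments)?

Case analysis on p3 and p6:
  p3=1, p6=1: 7 of the 16 assignments to (p1,p2,p4,p5) work.
  p3=1, p6=0: a clause becomes empty — 0.
  p3=0, p6=1: remaining (p1,p2,p4,p5) ∈ {(1,1,0,0); (1,1,0,1); (1,1,1,1)} — 3.
  p3=0, p6=0: a clause becomes empty — 0.
Total: 7 + 0 + 3 + 0 = 10.

10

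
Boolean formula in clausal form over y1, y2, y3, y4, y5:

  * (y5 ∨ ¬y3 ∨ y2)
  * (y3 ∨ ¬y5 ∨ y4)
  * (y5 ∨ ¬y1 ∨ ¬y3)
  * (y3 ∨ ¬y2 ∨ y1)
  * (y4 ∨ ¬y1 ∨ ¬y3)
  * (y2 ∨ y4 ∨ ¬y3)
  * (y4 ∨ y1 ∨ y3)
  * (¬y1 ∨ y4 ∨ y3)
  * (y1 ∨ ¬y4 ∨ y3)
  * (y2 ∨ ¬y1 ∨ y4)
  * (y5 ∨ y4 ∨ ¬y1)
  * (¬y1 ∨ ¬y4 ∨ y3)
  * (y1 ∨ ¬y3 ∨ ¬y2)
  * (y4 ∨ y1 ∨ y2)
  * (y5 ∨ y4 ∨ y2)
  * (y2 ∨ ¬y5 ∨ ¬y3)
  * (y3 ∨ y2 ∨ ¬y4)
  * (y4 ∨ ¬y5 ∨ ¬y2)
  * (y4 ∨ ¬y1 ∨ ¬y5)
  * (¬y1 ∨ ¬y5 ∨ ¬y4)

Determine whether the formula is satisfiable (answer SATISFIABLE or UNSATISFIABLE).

UNSATISFIABLE

y4 = True:
  y3 = True:
    y5 = True:
      propagation gives y2=True, y1=True; contradiction.
    y5 = False:
      propagation gives y2=True, y1=False; contradiction.
  y3 = False:
    propagation gives y1=True; an empty clause results — contradiction.
y4 = False:
  y1 = True:
    propagation gives y3=False; an empty clause results — contradiction.
  y1 = False:
    propagation gives y3=True, y2=True; an empty clause results — contradiction.
Every branch closes, so no satisfying assignment exists.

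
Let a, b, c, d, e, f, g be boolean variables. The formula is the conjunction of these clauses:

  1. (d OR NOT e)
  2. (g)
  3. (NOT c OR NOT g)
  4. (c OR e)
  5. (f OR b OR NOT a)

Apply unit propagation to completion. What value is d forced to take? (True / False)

(g) is a unit clause: g = True.
From (NOT g OR NOT c) and g = True: c = False.
(c OR e): since c = False, the clause reduces to (e). e = True.
In (NOT e OR d), NOT e is now false; d must hold, so d = True.

True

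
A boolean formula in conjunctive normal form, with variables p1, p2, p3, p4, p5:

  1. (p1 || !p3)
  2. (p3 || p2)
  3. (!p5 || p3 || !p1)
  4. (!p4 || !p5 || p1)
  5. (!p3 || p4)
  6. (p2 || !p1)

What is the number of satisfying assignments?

The models are:
  p1=F p2=T p3=F p4=F p5=F
  p1=F p2=T p3=F p4=F p5=T
  p1=F p2=T p3=F p4=T p5=F
  p1=T p2=T p3=F p4=F p5=F
  p1=T p2=T p3=F p4=T p5=F
  p1=T p2=T p3=T p4=T p5=F
  p1=T p2=T p3=T p4=T p5=T
That's 7 in total.

7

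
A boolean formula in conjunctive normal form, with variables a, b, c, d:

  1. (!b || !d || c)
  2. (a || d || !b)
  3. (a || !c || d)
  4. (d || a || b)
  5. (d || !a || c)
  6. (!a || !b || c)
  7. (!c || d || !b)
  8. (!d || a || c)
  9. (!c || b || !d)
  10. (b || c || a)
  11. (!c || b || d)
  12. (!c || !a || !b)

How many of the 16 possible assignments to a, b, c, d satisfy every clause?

The models are:
  a=F b=T c=T d=T
  a=T b=F c=F d=T
That's 2 in total.

2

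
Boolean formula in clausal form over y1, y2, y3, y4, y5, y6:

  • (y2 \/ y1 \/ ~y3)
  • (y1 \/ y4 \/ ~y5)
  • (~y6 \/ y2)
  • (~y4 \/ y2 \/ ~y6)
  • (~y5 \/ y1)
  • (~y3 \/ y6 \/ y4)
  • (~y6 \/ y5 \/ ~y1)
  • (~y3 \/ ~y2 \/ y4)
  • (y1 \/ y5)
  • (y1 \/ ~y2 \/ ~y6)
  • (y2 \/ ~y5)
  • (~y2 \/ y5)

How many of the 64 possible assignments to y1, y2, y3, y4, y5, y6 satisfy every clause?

Case analysis on y2 and y1:
  y2=1, y1=1: y6 free; 3 ways for (y3,y4,y5) × 2^1 = 6.
  y2=1, y1=0: a clause becomes empty — 0.
  y2=0, y1=1: remaining (y3,y4,y5,y6) ∈ {(0,0,0,0); (0,1,0,0); (1,1,0,0)} — 3.
  y2=0, y1=0: a clause becomes empty — 0.
Total: 6 + 0 + 3 + 0 = 9.

9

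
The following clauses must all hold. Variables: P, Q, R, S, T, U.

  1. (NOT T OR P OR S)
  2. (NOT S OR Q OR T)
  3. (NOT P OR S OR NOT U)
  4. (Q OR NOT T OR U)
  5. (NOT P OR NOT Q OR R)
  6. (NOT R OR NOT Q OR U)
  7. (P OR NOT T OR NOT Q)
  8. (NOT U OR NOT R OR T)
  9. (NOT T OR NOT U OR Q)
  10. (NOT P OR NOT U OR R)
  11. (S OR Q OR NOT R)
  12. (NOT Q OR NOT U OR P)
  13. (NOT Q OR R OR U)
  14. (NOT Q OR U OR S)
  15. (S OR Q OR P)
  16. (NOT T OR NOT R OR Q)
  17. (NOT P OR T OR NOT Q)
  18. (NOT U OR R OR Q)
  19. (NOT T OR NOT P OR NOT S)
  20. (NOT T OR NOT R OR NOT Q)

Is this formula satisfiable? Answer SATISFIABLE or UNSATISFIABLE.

Try P = True.
Try Q = False.
Branch on R: take R = False.
  then U is forced to False.
  then T is forced to False.
  then S is forced to False.
So P=True, Q=False, R=False, S=False, T=False, U=False is a satisfying assignment.

SATISFIABLE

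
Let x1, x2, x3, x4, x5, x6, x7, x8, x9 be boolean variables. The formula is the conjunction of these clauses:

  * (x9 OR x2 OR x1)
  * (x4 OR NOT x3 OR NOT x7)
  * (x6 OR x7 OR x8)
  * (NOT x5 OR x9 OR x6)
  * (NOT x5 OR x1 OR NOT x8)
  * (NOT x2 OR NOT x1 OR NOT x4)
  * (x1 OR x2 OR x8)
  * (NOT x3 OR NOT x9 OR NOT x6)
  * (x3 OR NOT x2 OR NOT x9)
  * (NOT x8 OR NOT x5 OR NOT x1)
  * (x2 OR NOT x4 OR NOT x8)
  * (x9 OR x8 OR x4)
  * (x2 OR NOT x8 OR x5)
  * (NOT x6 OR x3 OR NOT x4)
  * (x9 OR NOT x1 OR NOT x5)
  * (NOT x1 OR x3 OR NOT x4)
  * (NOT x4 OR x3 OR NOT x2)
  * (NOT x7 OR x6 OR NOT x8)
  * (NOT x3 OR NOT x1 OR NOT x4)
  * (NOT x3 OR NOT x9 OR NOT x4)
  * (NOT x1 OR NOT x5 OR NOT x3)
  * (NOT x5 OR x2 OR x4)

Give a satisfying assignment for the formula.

x1=T, x2=T, x3=F, x4=F, x5=F, x6=T, x7=F, x8=T, x9=F

Branch on x1: take x1 = True.
Set x2 = True and propagate.
  then x4 is forced to False.
Set x3 = False and propagate.
  then x9 is forced to False.
  then x8 is forced to True.
  then x5 is forced to False.
For the remaining variables, x6 = True, x7 = False works.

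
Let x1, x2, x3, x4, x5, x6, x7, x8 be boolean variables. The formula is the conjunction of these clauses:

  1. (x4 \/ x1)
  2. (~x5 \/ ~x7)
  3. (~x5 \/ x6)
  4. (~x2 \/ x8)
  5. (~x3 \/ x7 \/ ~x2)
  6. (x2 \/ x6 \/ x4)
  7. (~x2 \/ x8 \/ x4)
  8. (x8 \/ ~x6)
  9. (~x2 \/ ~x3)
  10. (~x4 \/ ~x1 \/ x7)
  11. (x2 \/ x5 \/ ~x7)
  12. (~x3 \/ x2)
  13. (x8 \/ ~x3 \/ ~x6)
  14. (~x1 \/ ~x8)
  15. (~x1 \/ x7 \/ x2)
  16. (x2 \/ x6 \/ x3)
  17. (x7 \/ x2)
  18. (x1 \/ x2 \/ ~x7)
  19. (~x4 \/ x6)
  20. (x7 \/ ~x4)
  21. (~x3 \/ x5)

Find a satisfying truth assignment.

x1=False, x2=True, x3=False, x4=True, x5=False, x6=True, x7=True, x8=True

Try x1 = False.
  then x4 is forced to True.
  then x6 is forced to True.
  then x8 is forced to True.
  then x7 is forced to True.
  then x5 is forced to False.
  then x2 is forced to True.
  then x3 is forced to False.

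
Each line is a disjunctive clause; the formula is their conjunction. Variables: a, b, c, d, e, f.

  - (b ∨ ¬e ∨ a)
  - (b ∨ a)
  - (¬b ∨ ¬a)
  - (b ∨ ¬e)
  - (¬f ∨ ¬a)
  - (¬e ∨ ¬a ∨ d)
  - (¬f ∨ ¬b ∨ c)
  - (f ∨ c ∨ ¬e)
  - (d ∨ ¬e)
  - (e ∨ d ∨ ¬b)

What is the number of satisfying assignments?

9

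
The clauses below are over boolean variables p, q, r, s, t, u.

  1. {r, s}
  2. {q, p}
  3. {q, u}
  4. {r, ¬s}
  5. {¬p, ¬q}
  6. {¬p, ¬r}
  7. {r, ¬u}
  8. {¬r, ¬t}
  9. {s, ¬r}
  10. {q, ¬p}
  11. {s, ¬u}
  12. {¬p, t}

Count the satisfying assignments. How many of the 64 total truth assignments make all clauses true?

2

Satisfying assignments:
  p=0 q=1 r=1 s=1 t=0 u=0
  p=0 q=1 r=1 s=1 t=0 u=1
Count: 2.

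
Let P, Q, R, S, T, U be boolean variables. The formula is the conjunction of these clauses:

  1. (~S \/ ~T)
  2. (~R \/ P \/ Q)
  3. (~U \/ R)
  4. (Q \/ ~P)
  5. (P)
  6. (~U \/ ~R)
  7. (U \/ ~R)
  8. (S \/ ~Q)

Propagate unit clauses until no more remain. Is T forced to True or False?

False

(P) stands alone — P = True.
In (~P \/ Q), ~P is now false; Q must hold, so Q = True.
(S \/ ~Q) with Q = True leaves only S, so S = True.
(~S \/ ~T): since S = True, the clause reduces to (~T). T = False.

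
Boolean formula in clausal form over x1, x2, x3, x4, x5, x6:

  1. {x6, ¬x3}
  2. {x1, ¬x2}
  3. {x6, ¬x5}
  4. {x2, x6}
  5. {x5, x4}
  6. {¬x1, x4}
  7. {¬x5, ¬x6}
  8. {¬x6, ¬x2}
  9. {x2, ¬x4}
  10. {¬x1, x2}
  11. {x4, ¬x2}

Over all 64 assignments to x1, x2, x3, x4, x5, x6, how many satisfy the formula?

The models are:
  x1=T x2=T x3=F x4=T x5=F x6=F
Count: 1.

1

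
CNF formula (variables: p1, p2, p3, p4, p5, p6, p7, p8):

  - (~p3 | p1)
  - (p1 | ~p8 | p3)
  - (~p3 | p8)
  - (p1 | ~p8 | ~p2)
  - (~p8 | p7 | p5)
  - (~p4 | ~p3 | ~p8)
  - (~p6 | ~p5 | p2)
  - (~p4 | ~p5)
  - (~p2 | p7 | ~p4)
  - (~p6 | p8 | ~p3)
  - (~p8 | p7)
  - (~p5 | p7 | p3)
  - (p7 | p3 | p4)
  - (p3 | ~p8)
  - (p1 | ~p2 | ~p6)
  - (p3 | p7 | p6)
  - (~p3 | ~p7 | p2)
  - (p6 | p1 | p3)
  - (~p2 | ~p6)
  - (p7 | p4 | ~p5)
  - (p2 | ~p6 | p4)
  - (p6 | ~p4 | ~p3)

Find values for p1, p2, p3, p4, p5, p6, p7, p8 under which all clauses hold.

p1=True, p2=True, p3=True, p4=False, p5=False, p6=False, p7=True, p8=True

Pure literal: p1 appears only positively; assign p1 = True.
Try p2 = True.
  then p6 is forced to False.
Try p3 = True.
  then p8 is forced to True.
  then p4 is forced to False.
  then p7 is forced to True.
p5 is now unconstrained; take p5 = False.
Every clause has at least one true literal under this assignment.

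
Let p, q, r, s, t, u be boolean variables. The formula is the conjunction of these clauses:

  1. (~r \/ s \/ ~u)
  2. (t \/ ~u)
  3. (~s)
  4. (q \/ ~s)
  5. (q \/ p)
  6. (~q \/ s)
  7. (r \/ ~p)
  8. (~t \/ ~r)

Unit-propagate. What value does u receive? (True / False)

False

Unit clause (~s) sets s = False.
From (~q \/ s) and s = False: q = False.
From (p \/ q) and q = False: p = True.
(~p \/ r) with p = True leaves only r, so r = True.
(~r \/ s \/ ~u) with s = False, r = True leaves only ~u, so u = False.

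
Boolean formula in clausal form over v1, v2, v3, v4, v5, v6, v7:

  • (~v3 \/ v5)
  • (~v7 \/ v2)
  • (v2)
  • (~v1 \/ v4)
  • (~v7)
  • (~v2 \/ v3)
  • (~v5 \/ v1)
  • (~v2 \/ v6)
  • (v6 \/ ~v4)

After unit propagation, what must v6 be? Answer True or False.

True

Unit clause (v2) sets v2 = True.
Unit clause (~v7) sets v7 = False.
(~v2 \/ v3) with v2 = True leaves only v3, so v3 = True.
(v5 \/ ~v3): since v3 = True, the clause reduces to (v5). v5 = True.
From (~v5 \/ v1) and v5 = True: v1 = True.
(v4 \/ ~v1): since v1 = True, the clause reduces to (v4). v4 = True.
(v6 \/ ~v2) with v2 = True leaves only v6, so v6 = True.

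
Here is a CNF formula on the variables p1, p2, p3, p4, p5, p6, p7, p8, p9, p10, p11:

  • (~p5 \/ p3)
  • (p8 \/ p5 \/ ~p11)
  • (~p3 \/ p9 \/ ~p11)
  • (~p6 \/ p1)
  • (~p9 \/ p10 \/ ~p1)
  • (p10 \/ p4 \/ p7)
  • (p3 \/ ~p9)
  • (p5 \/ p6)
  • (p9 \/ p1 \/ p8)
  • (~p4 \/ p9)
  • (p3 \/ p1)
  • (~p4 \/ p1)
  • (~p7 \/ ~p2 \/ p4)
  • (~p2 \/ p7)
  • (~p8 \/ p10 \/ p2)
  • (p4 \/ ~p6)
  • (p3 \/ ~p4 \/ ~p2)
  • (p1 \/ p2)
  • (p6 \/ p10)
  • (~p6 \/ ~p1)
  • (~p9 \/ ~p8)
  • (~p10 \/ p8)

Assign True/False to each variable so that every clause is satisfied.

Pure literal: p11 appears only negated; assign p11 = False.
Set p1 = True and propagate.
  then p6 is forced to False.
  then p5 is forced to True.
  then p3 is forced to True.
  then p10 is forced to True.
  then p8 is forced to True.
  then p9 is forced to False.
  then p4 is forced to False.
Try p2 = False.
p7 is now unconstrained; take p7 = False.

p1=1, p2=0, p3=1, p4=0, p5=1, p6=0, p7=0, p8=1, p9=0, p10=1, p11=0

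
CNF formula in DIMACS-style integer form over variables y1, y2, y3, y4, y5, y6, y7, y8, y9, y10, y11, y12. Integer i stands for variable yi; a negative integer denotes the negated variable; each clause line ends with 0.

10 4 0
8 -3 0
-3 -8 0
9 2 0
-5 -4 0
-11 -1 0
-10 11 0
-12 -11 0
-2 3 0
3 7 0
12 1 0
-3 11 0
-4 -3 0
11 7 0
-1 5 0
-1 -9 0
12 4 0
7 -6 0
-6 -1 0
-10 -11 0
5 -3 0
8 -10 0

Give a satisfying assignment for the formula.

y1=F  y2=F  y3=F  y4=T  y5=F  y6=T  y7=T  y8=F  y9=T  y10=F  y11=F  y12=T

y7 occurs only positively in the remaining clauses — set y7 = True.
Branch on y1: take y1 = False.
  then y12 is forced to True.
  then y11 is forced to False.
  then y10 is forced to False.
  then y4 is forced to True.
  then y5 is forced to False.
  then y3 is forced to False.
  then y2 is forced to False.
  then y9 is forced to True.
y6, y8 are now unconstrained; take y6 = True, y8 = False.
Check each clause:
  1. {y10, y4} — y4 is true.
  2. {y8, ¬y3} — ¬y3 is true.
  3. {¬y3, ¬y8} — ¬y8 is true.
  4. {y2, y9} — y9 is true.
  5. {¬y4, ¬y5} — ¬y5 is true.
  6. {¬y1, ¬y11} — ¬y11 is true.
  7. {¬y10, y11} — ¬y10 is true.
  8. {¬y12, ¬y11} — ¬y11 is true.
  9. {y3, ¬y2} — ¬y2 is true.
  10. {y3, y7} — y7 is true.
  11. {y1, y12} — y12 is true.
  12. {y11, ¬y3} — ¬y3 is true.
  13. {¬y4, ¬y3} — ¬y3 is true.
  14. {y11, y7} — y7 is true.
  15. {y5, ¬y1} — ¬y1 is true.
  16. {¬y9, ¬y1} — ¬y1 is true.
  17. {y12, y4} — y4 is true.
  18. {¬y6, y7} — y7 is true.
  19. {¬y6, ¬y1} — ¬y1 is true.
  20. {¬y10, ¬y11} — ¬y11 is true.
  21. {¬y3, y5} — ¬y3 is true.
  22. {¬y10, y8} — ¬y10 is true.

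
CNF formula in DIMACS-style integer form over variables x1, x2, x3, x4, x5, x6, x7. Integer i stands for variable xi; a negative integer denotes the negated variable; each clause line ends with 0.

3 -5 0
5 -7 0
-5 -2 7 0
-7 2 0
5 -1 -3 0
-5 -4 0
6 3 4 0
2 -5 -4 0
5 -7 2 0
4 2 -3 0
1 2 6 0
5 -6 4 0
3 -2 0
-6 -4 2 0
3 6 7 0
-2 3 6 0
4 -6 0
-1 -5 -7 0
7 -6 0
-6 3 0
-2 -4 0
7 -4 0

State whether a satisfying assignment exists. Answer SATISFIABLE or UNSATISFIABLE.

SATISFIABLE

Branch on x1: take x1 = False.
Branch on x2: take x2 = True.
  then x3 is forced to True.
  then x4 is forced to False.
  then x6 is forced to False.
For the remaining variables, x5 = True, x7 = True works.
So x1 = False, x2 = True, x3 = True, x4 = False, x5 = True, x6 = False, x7 = True is a satisfying assignment.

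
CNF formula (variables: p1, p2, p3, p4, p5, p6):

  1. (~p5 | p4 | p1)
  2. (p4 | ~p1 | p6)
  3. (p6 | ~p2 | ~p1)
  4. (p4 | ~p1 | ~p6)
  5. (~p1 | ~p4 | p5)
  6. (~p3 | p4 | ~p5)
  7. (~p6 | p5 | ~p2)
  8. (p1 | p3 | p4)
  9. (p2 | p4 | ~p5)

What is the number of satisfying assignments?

23

Case analysis on p4 and p1:
  p4=1, p1=1: p3 free; 3 ways for (p2,p5,p6) × 2^1 = 6.
  p4=1, p1=0: p3 free; 7 ways for (p2,p5,p6) × 2^1 = 14.
  p4=0, p1=1: a clause becomes empty — 0.
  p4=0, p1=0: remaining (p2,p3,p5,p6) ∈ {(0,1,0,0); (0,1,0,1); (1,1,0,0)} — 3.
Total: 6 + 14 + 0 + 3 = 23.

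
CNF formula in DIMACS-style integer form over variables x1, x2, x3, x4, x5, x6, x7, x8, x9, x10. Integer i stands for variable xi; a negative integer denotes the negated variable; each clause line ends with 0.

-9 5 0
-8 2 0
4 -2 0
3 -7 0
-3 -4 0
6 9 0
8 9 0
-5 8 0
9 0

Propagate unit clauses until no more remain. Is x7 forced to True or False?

False

Unit clause (x9) sets x9 = True.
From (!x9 || x5) and x9 = True: x5 = True.
From (!x5 || x8) and x5 = True: x8 = True.
In (x2 || !x8), !x8 is now false; x2 must hold, so x2 = True.
(!x2 || x4): since x2 = True, the clause reduces to (x4). x4 = True.
(!x4 || !x3) with x4 = True leaves only !x3, so x3 = False.
(x3 || !x7): since x3 = False, the clause reduces to (!x7). x7 = False.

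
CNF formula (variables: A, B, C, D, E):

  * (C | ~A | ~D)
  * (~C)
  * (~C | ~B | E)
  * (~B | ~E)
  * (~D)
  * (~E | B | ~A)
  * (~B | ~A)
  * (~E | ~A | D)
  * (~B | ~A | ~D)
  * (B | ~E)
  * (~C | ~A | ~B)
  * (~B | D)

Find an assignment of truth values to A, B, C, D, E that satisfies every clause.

Unit propagation: (~C) forces C = False.
The clause (~D) is unit: D must be False.
Unit propagation: (~B) forces B = False.
The clause (~E) is unit: E must be False.
A is now unconstrained; take A = False.
Every clause has at least one true literal under this assignment.

A=False, B=False, C=False, D=False, E=False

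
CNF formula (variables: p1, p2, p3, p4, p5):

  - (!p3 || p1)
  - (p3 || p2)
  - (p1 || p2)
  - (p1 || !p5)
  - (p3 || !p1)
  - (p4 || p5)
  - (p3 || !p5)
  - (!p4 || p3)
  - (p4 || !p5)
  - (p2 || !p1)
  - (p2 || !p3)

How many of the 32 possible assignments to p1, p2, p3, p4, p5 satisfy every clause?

2

The models are:
  p1=T p2=T p3=T p4=T p5=F
  p1=T p2=T p3=T p4=T p5=T
That's 2 in total.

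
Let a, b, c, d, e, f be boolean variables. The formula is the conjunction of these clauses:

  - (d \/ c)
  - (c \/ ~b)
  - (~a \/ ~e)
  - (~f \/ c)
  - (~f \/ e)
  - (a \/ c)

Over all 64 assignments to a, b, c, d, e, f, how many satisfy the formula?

Case analysis on c and a:
  c=T, a=T: remaining (b,d,e,f) ∈ {(F,F,F,F); (F,T,F,F); (T,F,F,F); (T,T,F,F)} — 4.
  c=T, a=F: b, d free; 3 ways for (e,f) × 2^2 = 12.
  c=F, a=T: remaining (b,d,e,f) ∈ {(F,T,F,F)} — 1.
  c=F, a=F: a clause becomes empty — 0.
Total: 4 + 12 + 1 + 0 = 17.

17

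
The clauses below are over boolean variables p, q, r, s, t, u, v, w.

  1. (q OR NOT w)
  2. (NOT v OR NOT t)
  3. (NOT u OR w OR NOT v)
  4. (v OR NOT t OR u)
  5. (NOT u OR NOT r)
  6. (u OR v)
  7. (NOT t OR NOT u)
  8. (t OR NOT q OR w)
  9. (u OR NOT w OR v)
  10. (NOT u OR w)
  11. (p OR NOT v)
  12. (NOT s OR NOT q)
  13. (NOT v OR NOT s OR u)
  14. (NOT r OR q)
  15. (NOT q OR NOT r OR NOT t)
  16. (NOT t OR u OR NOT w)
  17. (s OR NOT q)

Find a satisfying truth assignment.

p=T, q=F, r=F, s=F, t=F, u=F, v=T, w=F

Pure literal: p appears only positively; assign p = True.
r occurs only negated in the remaining clauses — set r = False.
Try q = False.
  then w is forced to False.
  then u is forced to False.
  then v is forced to True.
  then t is forced to False.
  then s is forced to False.
Every clause has at least one true literal under this assignment.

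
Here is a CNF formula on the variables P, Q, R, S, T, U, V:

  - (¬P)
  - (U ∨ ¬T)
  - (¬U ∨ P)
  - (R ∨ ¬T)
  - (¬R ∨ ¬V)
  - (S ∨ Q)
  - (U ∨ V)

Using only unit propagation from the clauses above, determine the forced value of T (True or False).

(¬P) stands alone — P = False.
From (P ∨ ¬U) and P = False: U = False.
(¬T ∨ U) with U = False leaves only ¬T, so T = False.

False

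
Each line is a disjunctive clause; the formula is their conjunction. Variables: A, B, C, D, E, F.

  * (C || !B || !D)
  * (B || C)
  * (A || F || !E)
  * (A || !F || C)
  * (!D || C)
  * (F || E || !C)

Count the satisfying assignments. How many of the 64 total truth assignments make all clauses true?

25

Case analysis on C and F:
  C=1, F=1: A, B, D, E free → 2^4 = 16.
  C=1, F=0: remaining (A,B,D,E) ∈ {(1,0,0,1); (1,0,1,1); (1,1,0,1); (1,1,1,1)} — 4.
  C=0, F=1: remaining (A,B,D,E) ∈ {(1,1,0,0); (1,1,0,1)} — 2.
  C=0, F=0: remaining (A,B,D,E) ∈ {(0,1,0,0); (1,1,0,0); (1,1,0,1)} — 3.
Total: 16 + 4 + 2 + 3 = 25.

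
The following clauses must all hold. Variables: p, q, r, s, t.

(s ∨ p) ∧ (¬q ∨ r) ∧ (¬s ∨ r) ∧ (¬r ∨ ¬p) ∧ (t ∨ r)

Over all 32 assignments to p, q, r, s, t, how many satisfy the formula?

5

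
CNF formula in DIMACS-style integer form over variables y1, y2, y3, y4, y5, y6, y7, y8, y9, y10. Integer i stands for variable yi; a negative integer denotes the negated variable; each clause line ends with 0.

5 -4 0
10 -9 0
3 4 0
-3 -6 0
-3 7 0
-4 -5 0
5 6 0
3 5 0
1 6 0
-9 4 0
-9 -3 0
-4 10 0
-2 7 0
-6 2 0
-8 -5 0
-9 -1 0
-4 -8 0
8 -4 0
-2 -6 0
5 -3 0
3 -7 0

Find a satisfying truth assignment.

y1=T, y2=F, y3=T, y4=F, y5=T, y6=F, y7=T, y8=F, y9=F, y10=F

Pure literal: y9 appears only negated; assign y9 = False.
Branch on y1: take y1 = True.
Set y2 = False and propagate.
  then y6 is forced to False.
  then y5 is forced to True.
  then y4 is forced to False.
  then y3 is forced to True.
  then y7 is forced to True.
  then y8 is forced to False.
y10 is now unconstrained; take y10 = False.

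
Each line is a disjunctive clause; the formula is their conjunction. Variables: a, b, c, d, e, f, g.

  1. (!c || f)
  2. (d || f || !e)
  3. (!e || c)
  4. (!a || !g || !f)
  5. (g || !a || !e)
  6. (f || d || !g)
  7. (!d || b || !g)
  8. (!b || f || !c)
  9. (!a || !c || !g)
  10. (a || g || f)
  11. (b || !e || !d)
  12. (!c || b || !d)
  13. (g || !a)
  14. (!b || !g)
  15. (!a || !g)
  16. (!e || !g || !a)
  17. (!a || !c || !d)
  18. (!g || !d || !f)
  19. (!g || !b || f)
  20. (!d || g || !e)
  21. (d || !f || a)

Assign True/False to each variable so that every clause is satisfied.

a = F  b = F  c = F  d = T  e = F  f = T  g = F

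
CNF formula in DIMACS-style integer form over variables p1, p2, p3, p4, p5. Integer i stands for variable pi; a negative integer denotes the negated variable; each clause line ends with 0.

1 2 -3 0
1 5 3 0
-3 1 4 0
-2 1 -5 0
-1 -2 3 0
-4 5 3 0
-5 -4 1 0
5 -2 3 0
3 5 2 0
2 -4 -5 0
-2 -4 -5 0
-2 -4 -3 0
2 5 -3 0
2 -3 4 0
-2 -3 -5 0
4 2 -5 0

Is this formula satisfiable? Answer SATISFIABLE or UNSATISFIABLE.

Branch on p1: take p1 = True.
Set p2 = True and propagate.
  then p3 is forced to True.
  then p4 is forced to False.
  then p5 is forced to False.
So p1=1, p2=1, p3=1, p4=0, p5=0 is a satisfying assignment.

SATISFIABLE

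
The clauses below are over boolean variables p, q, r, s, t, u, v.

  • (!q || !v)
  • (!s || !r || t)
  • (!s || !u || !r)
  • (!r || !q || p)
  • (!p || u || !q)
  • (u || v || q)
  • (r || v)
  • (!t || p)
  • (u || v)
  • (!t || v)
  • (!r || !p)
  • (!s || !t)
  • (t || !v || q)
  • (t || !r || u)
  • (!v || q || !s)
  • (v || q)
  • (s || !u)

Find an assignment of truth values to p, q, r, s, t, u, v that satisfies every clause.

p=1, q=0, r=0, s=0, t=1, u=0, v=1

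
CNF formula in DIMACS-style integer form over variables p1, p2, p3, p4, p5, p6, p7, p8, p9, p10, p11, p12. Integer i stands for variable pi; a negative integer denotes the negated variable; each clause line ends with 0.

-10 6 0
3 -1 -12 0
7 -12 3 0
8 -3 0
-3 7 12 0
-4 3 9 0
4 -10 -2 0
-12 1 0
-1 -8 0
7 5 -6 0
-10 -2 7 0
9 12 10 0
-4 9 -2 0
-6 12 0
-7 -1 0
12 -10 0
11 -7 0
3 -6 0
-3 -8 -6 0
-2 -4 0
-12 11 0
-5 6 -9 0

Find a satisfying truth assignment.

p1=T, p2=T, p3=F, p4=F, p5=F, p6=F, p7=F, p8=F, p9=T, p10=F, p11=T, p12=F

Pure literal: p11 appears only positively; assign p11 = True.
Branch on p1: take p1 = True.
  then p8 is forced to False.
  then p3 is forced to False.
  then p12 is forced to False.
  then p6 is forced to False.
  then p10 is forced to False.
  then p9 is forced to True.
  then p7 is forced to False.
  then p5 is forced to False.
The remaining clauses are satisfied by p2 = True, p4 = False.
Every clause has at least one true literal under this assignment.
Check each clause:
  1. {¬p10, p6} — ¬p10 is true.
  2. {p3, ¬p12, ¬p1} — ¬p12 is true.
  3. {¬p12, p7, p3} — ¬p12 is true.
  4. {p8, ¬p3} — ¬p3 is true.
  5. {p7, ¬p3, p12} — ¬p3 is true.
  6. {p9, ¬p4, p3} — p9 is true.
  7. {¬p10, ¬p2, p4} — ¬p10 is true.
  8. {p1, ¬p12} — p1 is true.
  9. {¬p8, ¬p1} — ¬p8 is true.
  10. {¬p6, p7, p5} — ¬p6 is true.
  11. {¬p2, ¬p10, p7} — ¬p10 is true.
  12. {p10, p9, p12} — p9 is true.
  13. {p9, ¬p2, ¬p4} — p9 is true.
  14. {p12, ¬p6} — ¬p6 is true.
  15. {¬p7, ¬p1} — ¬p7 is true.
  16. {¬p10, p12} — ¬p10 is true.
  17. {¬p7, p11} — ¬p7 is true.
  18. {p3, ¬p6} — ¬p6 is true.
  19. {¬p6, ¬p3, ¬p8} — ¬p8 is true.
  20. {¬p2, ¬p4} — ¬p4 is true.
  21. {¬p12, p11} — p11 is true.
  22. {¬p9, ¬p5, p6} — ¬p5 is true.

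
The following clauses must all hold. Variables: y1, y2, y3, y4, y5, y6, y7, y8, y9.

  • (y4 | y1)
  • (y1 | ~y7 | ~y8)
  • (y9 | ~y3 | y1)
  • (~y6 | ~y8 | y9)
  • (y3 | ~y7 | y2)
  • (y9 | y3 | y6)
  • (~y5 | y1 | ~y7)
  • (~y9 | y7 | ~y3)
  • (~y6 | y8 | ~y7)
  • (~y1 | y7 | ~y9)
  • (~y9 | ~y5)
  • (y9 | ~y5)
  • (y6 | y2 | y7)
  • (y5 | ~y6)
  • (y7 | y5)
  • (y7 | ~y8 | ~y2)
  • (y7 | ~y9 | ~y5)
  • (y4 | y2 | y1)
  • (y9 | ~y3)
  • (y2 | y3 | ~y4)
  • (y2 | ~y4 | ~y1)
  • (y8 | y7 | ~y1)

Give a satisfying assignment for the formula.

y1=T, y2=T, y3=F, y4=T, y5=F, y6=F, y7=T, y8=T, y9=T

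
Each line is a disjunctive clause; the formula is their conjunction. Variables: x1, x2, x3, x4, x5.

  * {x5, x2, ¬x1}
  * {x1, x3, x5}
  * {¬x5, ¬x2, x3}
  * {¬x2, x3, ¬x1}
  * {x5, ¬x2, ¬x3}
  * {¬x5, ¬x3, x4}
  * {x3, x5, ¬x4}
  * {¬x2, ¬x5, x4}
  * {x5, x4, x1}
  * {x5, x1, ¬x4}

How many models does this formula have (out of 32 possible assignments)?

Satisfying assignments:
  x1=F x2=F x3=F x4=F x5=T
  x1=F x2=F x3=F x4=T x5=T
  x1=F x2=F x3=T x4=T x5=T
  x1=F x2=T x3=T x4=T x5=T
  x1=T x2=F x3=F x4=F x5=T
  x1=T x2=F x3=F x4=T x5=T
  x1=T x2=F x3=T x4=T x5=T
  x1=T x2=T x3=T x4=T x5=T
That's 8 in total.

8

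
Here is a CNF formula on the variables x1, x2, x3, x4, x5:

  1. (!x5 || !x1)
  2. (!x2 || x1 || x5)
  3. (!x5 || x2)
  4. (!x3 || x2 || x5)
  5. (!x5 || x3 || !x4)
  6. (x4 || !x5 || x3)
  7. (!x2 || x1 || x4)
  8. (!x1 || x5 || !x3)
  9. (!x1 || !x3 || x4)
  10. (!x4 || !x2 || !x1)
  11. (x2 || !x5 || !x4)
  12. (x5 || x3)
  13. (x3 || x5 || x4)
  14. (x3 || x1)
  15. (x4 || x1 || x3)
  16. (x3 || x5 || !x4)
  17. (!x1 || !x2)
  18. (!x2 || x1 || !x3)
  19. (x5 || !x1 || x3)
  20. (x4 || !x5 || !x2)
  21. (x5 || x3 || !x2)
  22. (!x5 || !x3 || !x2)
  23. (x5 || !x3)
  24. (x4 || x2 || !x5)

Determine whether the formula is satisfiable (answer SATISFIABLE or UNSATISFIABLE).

x5 = True:
  propagation gives x1=False, x2=True, x4=True, x3=True; an empty clause results — contradiction.
x5 = False:
  propagation gives x3=True; an empty clause results — contradiction.
Every branch closes, so no satisfying assignment exists.

UNSATISFIABLE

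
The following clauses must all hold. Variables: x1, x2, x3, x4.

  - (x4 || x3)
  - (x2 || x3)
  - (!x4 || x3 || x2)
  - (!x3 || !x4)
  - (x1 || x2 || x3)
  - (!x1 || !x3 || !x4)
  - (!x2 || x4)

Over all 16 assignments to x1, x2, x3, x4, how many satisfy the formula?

Satisfying assignments:
  x1=0 x2=0 x3=1 x4=0
  x1=0 x2=1 x3=0 x4=1
  x1=1 x2=0 x3=1 x4=0
  x1=1 x2=1 x3=0 x4=1
That's 4 in total.

4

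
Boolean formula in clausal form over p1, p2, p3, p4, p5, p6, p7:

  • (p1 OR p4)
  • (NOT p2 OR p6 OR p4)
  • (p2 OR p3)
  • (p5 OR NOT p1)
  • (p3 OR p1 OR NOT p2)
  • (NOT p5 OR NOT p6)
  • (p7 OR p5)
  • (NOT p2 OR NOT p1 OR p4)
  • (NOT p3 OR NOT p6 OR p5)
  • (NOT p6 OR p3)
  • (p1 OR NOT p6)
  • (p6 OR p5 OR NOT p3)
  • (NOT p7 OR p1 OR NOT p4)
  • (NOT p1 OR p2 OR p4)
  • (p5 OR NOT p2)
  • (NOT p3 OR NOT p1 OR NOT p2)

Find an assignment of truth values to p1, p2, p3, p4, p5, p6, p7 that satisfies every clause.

p1=T, p2=T, p3=F, p4=T, p5=T, p6=F, p7=F

Set p1 = True and propagate.
  then p5 is forced to True.
  then p6 is forced to False.
The remaining clauses are satisfied by p2 = True, p3 = False, p4 = True, p7 = False.
Check each clause:
  1. (p1 OR p4) — p1 is true.
  2. (p6 OR NOT p2 OR p4) — p4 is true.
  3. (p2 OR p3) — p2 is true.
  4. (NOT p1 OR p5) — p5 is true.
  5. (NOT p2 OR p1 OR p3) — p1 is true.
  6. (NOT p6 OR NOT p5) — NOT p6 is true.
  7. (p5 OR p7) — p5 is true.
  8. (NOT p1 OR NOT p2 OR p4) — p4 is true.
  9. (p5 OR NOT p6 OR NOT p3) — p5 is true.
  10. (p3 OR NOT p6) — NOT p6 is true.
  11. (p1 OR NOT p6) — p1 is true.
  12. (p5 OR p6 OR NOT p3) — NOT p3 is true.
  13. (NOT p4 OR p1 OR NOT p7) — p1 is true.
  14. (NOT p1 OR p4 OR p2) — p2 is true.
  15. (p5 OR NOT p2) — p5 is true.
  16. (NOT p2 OR NOT p1 OR NOT p3) — NOT p3 is true.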